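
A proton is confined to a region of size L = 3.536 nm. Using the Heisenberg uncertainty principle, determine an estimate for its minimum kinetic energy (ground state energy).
414.887 neV

Using the uncertainty principle to estimate ground state energy:

1. The position uncertainty is approximately the confinement size:
   Δx ≈ L = 3.536e-09 m

2. From ΔxΔp ≥ ℏ/2, the minimum momentum uncertainty is:
   Δp ≈ ℏ/(2L) = 1.491e-26 kg·m/s

3. The kinetic energy is approximately:
   KE ≈ (Δp)²/(2m) = (1.491e-26)²/(2 × 1.673e-27 kg)
   KE ≈ 6.647e-26 J = 414.887 neV

This is an order-of-magnitude estimate of the ground state energy.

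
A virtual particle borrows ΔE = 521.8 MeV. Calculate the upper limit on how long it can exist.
6.307 × 10^-25 s

Using the energy-time uncertainty principle:
ΔEΔt ≥ ℏ/2

For a virtual particle borrowing energy ΔE, the maximum lifetime is:
Δt_max = ℏ/(2ΔE)

Converting energy:
ΔE = 521.8 MeV = 8.360e-11 J

Δt_max = (1.055e-34 J·s) / (2 × 8.360e-11 J)
Δt_max = 6.307e-25 s = 6.307 × 10^-25 s

Virtual particles with higher borrowed energy exist for shorter times.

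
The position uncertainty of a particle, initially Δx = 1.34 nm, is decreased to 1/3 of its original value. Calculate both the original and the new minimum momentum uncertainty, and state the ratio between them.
Original Δp_min = 3.935 × 10^-26 kg·m/s; new Δp'_min = 1.180 × 10^-25 kg·m/s; ratio Δp'_min/Δp_min = 3.

From the uncertainty principle ΔxΔp ≥ ℏ/2, the minimum momentum uncertainty is Δp_min = ℏ/(2Δx).

Original (Δx = 1.34 nm = 1.340e-09 m):
Δp_min = (1.055e-34 J·s)/(2 × 1.340e-09 m) = 3.935e-26 kg·m/s

When Δx → (1/3)Δx:
Δp'_min = ℏ/(2 × (1/3)Δx) = 3 × ℏ/(2Δx) = 3 × Δp_min
Δp'_min = 3 × 3.935e-26 kg·m/s = 1.180e-25 kg·m/s

Since Δp_min ∝ 1/Δx, when Δx is decreased to 1/3 of its original value, Δp_min increases to 3 times its original value.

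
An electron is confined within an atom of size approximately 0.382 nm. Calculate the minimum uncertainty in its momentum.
1.380 × 10^-25 kg·m/s

Using the Heisenberg uncertainty principle:
ΔxΔp ≥ ℏ/2

With Δx ≈ L = 3.820e-10 m (the confinement size):
Δp_min = ℏ/(2Δx)
Δp_min = (1.055e-34 J·s) / (2 × 3.820e-10 m)
Δp_min = 1.380e-25 kg·m/s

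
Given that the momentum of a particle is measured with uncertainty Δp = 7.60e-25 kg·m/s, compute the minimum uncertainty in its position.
69.380 pm

Using the Heisenberg uncertainty principle:
ΔxΔp ≥ ℏ/2

The minimum uncertainty in position is:
Δx_min = ℏ/(2Δp)
Δx_min = (1.055e-34 J·s) / (2 × 7.600e-25 kg·m/s)
Δx_min = 6.938e-11 m = 69.380 pm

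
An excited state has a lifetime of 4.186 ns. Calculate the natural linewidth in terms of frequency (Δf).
19.010 MHz

Using the energy-time uncertainty principle and E = hf:
ΔEΔt ≥ ℏ/2
hΔf·Δt ≥ ℏ/2

The minimum frequency uncertainty is:
Δf = ℏ/(2hτ) = 1/(4πτ)
Δf = 1/(4π × 4.186e-09 s)
Δf = 1.901e+07 Hz = 19.010 MHz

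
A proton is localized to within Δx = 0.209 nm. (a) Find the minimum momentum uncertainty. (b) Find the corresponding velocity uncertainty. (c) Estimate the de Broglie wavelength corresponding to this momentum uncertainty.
(a) Δp_min = 2.523 × 10^-25 kg·m/s
(b) Δv_min = 150.835 m/s
(c) λ_dB = 2.626 nm

Step-by-step:

(a) From the uncertainty principle:
Δp_min = ℏ/(2Δx) = (1.055e-34 J·s)/(2 × 2.090e-10 m) = 2.523e-25 kg·m/s

(b) The velocity uncertainty:
Δv = Δp/m = (2.523e-25 kg·m/s)/(1.673e-27 kg) = 1.508e+02 m/s = 150.835 m/s

(c) The de Broglie wavelength for this momentum:
λ = h/p = (6.626e-34 J·s)/(2.523e-25 kg·m/s) = 2.626e-09 m = 2.626 nm

Note: The de Broglie wavelength is comparable to the localization size, as expected from wave-particle duality.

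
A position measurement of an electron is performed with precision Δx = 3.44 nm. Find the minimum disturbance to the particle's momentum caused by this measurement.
1.533 × 10^-26 kg·m/s

The uncertainty principle implies that measuring position disturbs momentum:
ΔxΔp ≥ ℏ/2

When we measure position with precision Δx, we necessarily introduce a momentum uncertainty:
Δp ≥ ℏ/(2Δx)
Δp_min = (1.055e-34 J·s) / (2 × 3.440e-09 m)
Δp_min = 1.533e-26 kg·m/s

The more precisely we measure position, the greater the momentum disturbance.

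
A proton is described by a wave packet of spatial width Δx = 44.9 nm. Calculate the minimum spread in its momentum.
1.174 × 10^-27 kg·m/s

For a wave packet, the spatial width Δx and momentum spread Δp are related by the uncertainty principle:
ΔxΔp ≥ ℏ/2

The minimum momentum spread is:
Δp_min = ℏ/(2Δx)
Δp_min = (1.055e-34 J·s) / (2 × 4.490e-08 m)
Δp_min = 1.174e-27 kg·m/s

A wave packet cannot have both a well-defined position and well-defined momentum.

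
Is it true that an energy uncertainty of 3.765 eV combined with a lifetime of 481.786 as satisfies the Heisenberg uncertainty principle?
Yes, it satisfies the uncertainty relation.

Calculate the product ΔEΔt:
ΔE = 3.765 eV = 6.032e-19 J
ΔEΔt = (6.032e-19 J) × (4.818e-16 s)
ΔEΔt = 2.906e-34 J·s

Compare to the minimum allowed value ℏ/2:
ℏ/2 = 5.273e-35 J·s

Since ΔEΔt = 2.906e-34 J·s ≥ 5.273e-35 J·s = ℏ/2,
this satisfies the uncertainty relation.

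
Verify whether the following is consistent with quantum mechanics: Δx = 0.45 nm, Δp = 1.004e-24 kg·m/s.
Yes, it satisfies the uncertainty principle.

Calculate the product ΔxΔp:
ΔxΔp = (4.500e-10 m) × (1.004e-24 kg·m/s)
ΔxΔp = 4.518e-34 J·s

Compare to the minimum allowed value ℏ/2:
ℏ/2 = 5.273e-35 J·s

Since ΔxΔp = 4.518e-34 J·s ≥ 5.273e-35 J·s = ℏ/2,
the measurement satisfies the uncertainty principle.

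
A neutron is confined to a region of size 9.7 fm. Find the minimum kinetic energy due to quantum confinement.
55.057 keV

Using the uncertainty principle:

1. Position uncertainty: Δx ≈ 9.700e-15 m
2. Minimum momentum uncertainty: Δp = ℏ/(2Δx) = 5.436e-21 kg·m/s
3. Minimum kinetic energy:
   KE = (Δp)²/(2m) = (5.436e-21)²/(2 × 1.675e-27 kg)
   KE = 8.821e-15 J = 55.057 keV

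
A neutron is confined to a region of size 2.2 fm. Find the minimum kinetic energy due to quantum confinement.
1.070 MeV

Using the uncertainty principle:

1. Position uncertainty: Δx ≈ 2.200e-15 m
2. Minimum momentum uncertainty: Δp = ℏ/(2Δx) = 2.397e-20 kg·m/s
3. Minimum kinetic energy:
   KE = (Δp)²/(2m) = (2.397e-20)²/(2 × 1.675e-27 kg)
   KE = 1.715e-13 J = 1.070 MeV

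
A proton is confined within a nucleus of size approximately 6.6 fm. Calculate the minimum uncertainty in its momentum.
7.989 × 10^-21 kg·m/s

Using the Heisenberg uncertainty principle:
ΔxΔp ≥ ℏ/2

With Δx ≈ L = 6.600e-15 m (the confinement size):
Δp_min = ℏ/(2Δx)
Δp_min = (1.055e-34 J·s) / (2 × 6.600e-15 m)
Δp_min = 7.989e-21 kg·m/s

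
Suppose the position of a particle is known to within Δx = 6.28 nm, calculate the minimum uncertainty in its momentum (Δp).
8.396 × 10^-27 kg·m/s

Using the Heisenberg uncertainty principle:
ΔxΔp ≥ ℏ/2

The minimum uncertainty in momentum is:
Δp_min = ℏ/(2Δx)
Δp_min = (1.055e-34 J·s) / (2 × 6.280e-09 m)
Δp_min = 8.396e-27 kg·m/s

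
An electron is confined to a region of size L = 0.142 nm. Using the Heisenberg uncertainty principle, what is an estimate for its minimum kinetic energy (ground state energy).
472.374 meV

Using the uncertainty principle to estimate ground state energy:

1. The position uncertainty is approximately the confinement size:
   Δx ≈ L = 1.420e-10 m

2. From ΔxΔp ≥ ℏ/2, the minimum momentum uncertainty is:
   Δp ≈ ℏ/(2L) = 3.713e-25 kg·m/s

3. The kinetic energy is approximately:
   KE ≈ (Δp)²/(2m) = (3.713e-25)²/(2 × 9.109e-31 kg)
   KE ≈ 7.568e-20 J = 472.374 meV

This is an order-of-magnitude estimate of the ground state energy.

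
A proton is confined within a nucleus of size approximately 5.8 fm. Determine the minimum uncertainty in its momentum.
9.091 × 10^-21 kg·m/s

Using the Heisenberg uncertainty principle:
ΔxΔp ≥ ℏ/2

With Δx ≈ L = 5.800e-15 m (the confinement size):
Δp_min = ℏ/(2Δx)
Δp_min = (1.055e-34 J·s) / (2 × 5.800e-15 m)
Δp_min = 9.091e-21 kg·m/s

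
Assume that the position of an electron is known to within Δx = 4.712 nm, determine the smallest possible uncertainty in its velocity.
12.284 km/s

Using the Heisenberg uncertainty principle and Δp = mΔv:
ΔxΔp ≥ ℏ/2
Δx(mΔv) ≥ ℏ/2

The minimum uncertainty in velocity is:
Δv_min = ℏ/(2mΔx)
Δv_min = (1.055e-34 J·s) / (2 × 9.109e-31 kg × 4.712e-09 m)
Δv_min = 1.228e+04 m/s = 12.284 km/s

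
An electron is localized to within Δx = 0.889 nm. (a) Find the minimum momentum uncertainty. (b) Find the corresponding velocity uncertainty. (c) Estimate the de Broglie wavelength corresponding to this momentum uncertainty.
(a) Δp_min = 5.931 × 10^-26 kg·m/s
(b) Δv_min = 65.111 km/s
(c) λ_dB = 11.172 nm

Step-by-step:

(a) From the uncertainty principle:
Δp_min = ℏ/(2Δx) = (1.055e-34 J·s)/(2 × 8.890e-10 m) = 5.931e-26 kg·m/s

(b) The velocity uncertainty:
Δv = Δp/m = (5.931e-26 kg·m/s)/(9.109e-31 kg) = 6.511e+04 m/s = 65.111 km/s

(c) The de Broglie wavelength for this momentum:
λ = h/p = (6.626e-34 J·s)/(5.931e-26 kg·m/s) = 1.117e-08 m = 11.172 nm

Note: The de Broglie wavelength is comparable to the localization size, as expected from wave-particle duality.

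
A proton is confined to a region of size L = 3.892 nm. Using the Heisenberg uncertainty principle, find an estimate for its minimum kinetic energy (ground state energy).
342.459 neV

Using the uncertainty principle to estimate ground state energy:

1. The position uncertainty is approximately the confinement size:
   Δx ≈ L = 3.892e-09 m

2. From ΔxΔp ≥ ℏ/2, the minimum momentum uncertainty is:
   Δp ≈ ℏ/(2L) = 1.355e-26 kg·m/s

3. The kinetic energy is approximately:
   KE ≈ (Δp)²/(2m) = (1.355e-26)²/(2 × 1.673e-27 kg)
   KE ≈ 5.487e-26 J = 342.459 neV

This is an order-of-magnitude estimate of the ground state energy.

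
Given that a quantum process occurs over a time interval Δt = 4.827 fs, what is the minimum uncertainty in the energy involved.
68.180 meV

Using the energy-time uncertainty principle:
ΔEΔt ≥ ℏ/2

The minimum uncertainty in energy is:
ΔE_min = ℏ/(2Δt)
ΔE_min = (1.055e-34 J·s) / (2 × 4.827e-15 s)
ΔE_min = 1.092e-20 J = 68.180 meV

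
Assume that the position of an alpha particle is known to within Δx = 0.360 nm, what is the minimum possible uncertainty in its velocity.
22.043 m/s

Using the Heisenberg uncertainty principle and Δp = mΔv:
ΔxΔp ≥ ℏ/2
Δx(mΔv) ≥ ℏ/2

The minimum uncertainty in velocity is:
Δv_min = ℏ/(2mΔx)
Δv_min = (1.055e-34 J·s) / (2 × 6.645e-27 kg × 3.600e-10 m)
Δv_min = 2.204e+01 m/s = 22.043 m/s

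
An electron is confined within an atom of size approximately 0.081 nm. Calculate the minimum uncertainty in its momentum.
6.510 × 10^-25 kg·m/s

Using the Heisenberg uncertainty principle:
ΔxΔp ≥ ℏ/2

With Δx ≈ L = 8.100e-11 m (the confinement size):
Δp_min = ℏ/(2Δx)
Δp_min = (1.055e-34 J·s) / (2 × 8.100e-11 m)
Δp_min = 6.510e-25 kg·m/s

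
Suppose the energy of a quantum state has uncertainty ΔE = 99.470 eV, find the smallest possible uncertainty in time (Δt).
3.309 as

Using the energy-time uncertainty principle:
ΔEΔt ≥ ℏ/2

The minimum uncertainty in time is:
Δt_min = ℏ/(2ΔE)
Δt_min = (1.055e-34 J·s) / (2 × 1.594e-17 J)
Δt_min = 3.309e-18 s = 3.309 as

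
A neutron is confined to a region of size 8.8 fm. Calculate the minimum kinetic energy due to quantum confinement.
66.895 keV

Using the uncertainty principle:

1. Position uncertainty: Δx ≈ 8.800e-15 m
2. Minimum momentum uncertainty: Δp = ℏ/(2Δx) = 5.992e-21 kg·m/s
3. Minimum kinetic energy:
   KE = (Δp)²/(2m) = (5.992e-21)²/(2 × 1.675e-27 kg)
   KE = 1.072e-14 J = 66.895 keV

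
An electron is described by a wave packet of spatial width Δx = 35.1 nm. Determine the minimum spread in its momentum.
1.502 × 10^-27 kg·m/s

For a wave packet, the spatial width Δx and momentum spread Δp are related by the uncertainty principle:
ΔxΔp ≥ ℏ/2

The minimum momentum spread is:
Δp_min = ℏ/(2Δx)
Δp_min = (1.055e-34 J·s) / (2 × 3.510e-08 m)
Δp_min = 1.502e-27 kg·m/s

A wave packet cannot have both a well-defined position and well-defined momentum.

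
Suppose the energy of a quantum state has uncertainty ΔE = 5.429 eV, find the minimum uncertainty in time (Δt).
60.620 as

Using the energy-time uncertainty principle:
ΔEΔt ≥ ℏ/2

The minimum uncertainty in time is:
Δt_min = ℏ/(2ΔE)
Δt_min = (1.055e-34 J·s) / (2 × 8.698e-19 J)
Δt_min = 6.062e-17 s = 60.620 as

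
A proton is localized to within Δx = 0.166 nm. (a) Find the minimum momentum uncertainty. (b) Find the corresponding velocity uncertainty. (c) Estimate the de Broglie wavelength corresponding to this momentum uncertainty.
(a) Δp_min = 3.176 × 10^-25 kg·m/s
(b) Δv_min = 189.907 m/s
(c) λ_dB = 2.086 nm

Step-by-step:

(a) From the uncertainty principle:
Δp_min = ℏ/(2Δx) = (1.055e-34 J·s)/(2 × 1.660e-10 m) = 3.176e-25 kg·m/s

(b) The velocity uncertainty:
Δv = Δp/m = (3.176e-25 kg·m/s)/(1.673e-27 kg) = 1.899e+02 m/s = 189.907 m/s

(c) The de Broglie wavelength for this momentum:
λ = h/p = (6.626e-34 J·s)/(3.176e-25 kg·m/s) = 2.086e-09 m = 2.086 nm

Note: The de Broglie wavelength is comparable to the localization size, as expected from wave-particle duality.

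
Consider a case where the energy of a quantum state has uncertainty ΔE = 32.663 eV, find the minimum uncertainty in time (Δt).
10.076 as

Using the energy-time uncertainty principle:
ΔEΔt ≥ ℏ/2

The minimum uncertainty in time is:
Δt_min = ℏ/(2ΔE)
Δt_min = (1.055e-34 J·s) / (2 × 5.233e-18 J)
Δt_min = 1.008e-17 s = 10.076 as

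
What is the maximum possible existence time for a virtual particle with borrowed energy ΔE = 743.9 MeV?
4.424 × 10^-25 s

Using the energy-time uncertainty principle:
ΔEΔt ≥ ℏ/2

For a virtual particle borrowing energy ΔE, the maximum lifetime is:
Δt_max = ℏ/(2ΔE)

Converting energy:
ΔE = 743.9 MeV = 1.192e-10 J

Δt_max = (1.055e-34 J·s) / (2 × 1.192e-10 J)
Δt_max = 4.424e-25 s = 4.424 × 10^-25 s

Virtual particles with higher borrowed energy exist for shorter times.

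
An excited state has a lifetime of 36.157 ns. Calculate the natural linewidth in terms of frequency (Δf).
2.201 MHz

Using the energy-time uncertainty principle and E = hf:
ΔEΔt ≥ ℏ/2
hΔf·Δt ≥ ℏ/2

The minimum frequency uncertainty is:
Δf = ℏ/(2hτ) = 1/(4πτ)
Δf = 1/(4π × 3.616e-08 s)
Δf = 2.201e+06 Hz = 2.201 MHz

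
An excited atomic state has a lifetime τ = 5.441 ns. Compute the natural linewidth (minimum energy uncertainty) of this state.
60.486 neV

Using the energy-time uncertainty principle:
ΔEΔt ≥ ℏ/2

The lifetime τ represents the time uncertainty Δt.
The natural linewidth (minimum energy uncertainty) is:

ΔE = ℏ/(2τ)
ΔE = (1.055e-34 J·s) / (2 × 5.441e-09 s)
ΔE = 9.691e-27 J = 60.486 neV

This natural linewidth limits the precision of spectroscopic measurements.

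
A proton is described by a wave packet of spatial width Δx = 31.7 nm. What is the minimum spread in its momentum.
1.663 × 10^-27 kg·m/s

For a wave packet, the spatial width Δx and momentum spread Δp are related by the uncertainty principle:
ΔxΔp ≥ ℏ/2

The minimum momentum spread is:
Δp_min = ℏ/(2Δx)
Δp_min = (1.055e-34 J·s) / (2 × 3.170e-08 m)
Δp_min = 1.663e-27 kg·m/s

A wave packet cannot have both a well-defined position and well-defined momentum.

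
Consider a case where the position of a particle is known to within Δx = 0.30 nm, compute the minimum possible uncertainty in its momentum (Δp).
1.758 × 10^-25 kg·m/s

Using the Heisenberg uncertainty principle:
ΔxΔp ≥ ℏ/2

The minimum uncertainty in momentum is:
Δp_min = ℏ/(2Δx)
Δp_min = (1.055e-34 J·s) / (2 × 3.000e-10 m)
Δp_min = 1.758e-25 kg·m/s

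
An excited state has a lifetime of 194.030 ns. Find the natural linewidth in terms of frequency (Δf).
410.130 kHz

Using the energy-time uncertainty principle and E = hf:
ΔEΔt ≥ ℏ/2
hΔf·Δt ≥ ℏ/2

The minimum frequency uncertainty is:
Δf = ℏ/(2hτ) = 1/(4πτ)
Δf = 1/(4π × 1.940e-07 s)
Δf = 4.101e+05 Hz = 410.130 kHz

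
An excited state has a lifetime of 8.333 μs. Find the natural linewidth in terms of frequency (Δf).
9.550 kHz

Using the energy-time uncertainty principle and E = hf:
ΔEΔt ≥ ℏ/2
hΔf·Δt ≥ ℏ/2

The minimum frequency uncertainty is:
Δf = ℏ/(2hτ) = 1/(4πτ)
Δf = 1/(4π × 8.333e-06 s)
Δf = 9.550e+03 Hz = 9.550 kHz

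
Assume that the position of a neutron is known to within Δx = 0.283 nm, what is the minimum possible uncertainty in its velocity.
111.241 m/s

Using the Heisenberg uncertainty principle and Δp = mΔv:
ΔxΔp ≥ ℏ/2
Δx(mΔv) ≥ ℏ/2

The minimum uncertainty in velocity is:
Δv_min = ℏ/(2mΔx)
Δv_min = (1.055e-34 J·s) / (2 × 1.675e-27 kg × 2.830e-10 m)
Δv_min = 1.112e+02 m/s = 111.241 m/s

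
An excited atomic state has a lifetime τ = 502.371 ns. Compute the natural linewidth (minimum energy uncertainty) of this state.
655.105 peV

Using the energy-time uncertainty principle:
ΔEΔt ≥ ℏ/2

The lifetime τ represents the time uncertainty Δt.
The natural linewidth (minimum energy uncertainty) is:

ΔE = ℏ/(2τ)
ΔE = (1.055e-34 J·s) / (2 × 5.024e-07 s)
ΔE = 1.050e-28 J = 655.105 peV

This natural linewidth limits the precision of spectroscopic measurements.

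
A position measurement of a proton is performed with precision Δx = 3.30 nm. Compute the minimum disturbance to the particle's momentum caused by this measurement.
1.598 × 10^-26 kg·m/s

The uncertainty principle implies that measuring position disturbs momentum:
ΔxΔp ≥ ℏ/2

When we measure position with precision Δx, we necessarily introduce a momentum uncertainty:
Δp ≥ ℏ/(2Δx)
Δp_min = (1.055e-34 J·s) / (2 × 3.300e-09 m)
Δp_min = 1.598e-26 kg·m/s

The more precisely we measure position, the greater the momentum disturbance.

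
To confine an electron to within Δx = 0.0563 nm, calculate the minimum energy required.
3.005 eV

Localizing a particle requires giving it sufficient momentum uncertainty:

1. From uncertainty principle: Δp ≥ ℏ/(2Δx)
   Δp_min = (1.055e-34 J·s) / (2 × 5.630e-11 m)
   Δp_min = 9.366e-25 kg·m/s

2. This momentum uncertainty corresponds to kinetic energy:
   KE ≈ (Δp)²/(2m) = (9.366e-25)²/(2 × 9.109e-31 kg)
   KE = 4.815e-19 J = 3.005 eV

Tighter localization requires more energy.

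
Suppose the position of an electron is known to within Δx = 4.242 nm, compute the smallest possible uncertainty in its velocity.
13.645 km/s

Using the Heisenberg uncertainty principle and Δp = mΔv:
ΔxΔp ≥ ℏ/2
Δx(mΔv) ≥ ℏ/2

The minimum uncertainty in velocity is:
Δv_min = ℏ/(2mΔx)
Δv_min = (1.055e-34 J·s) / (2 × 9.109e-31 kg × 4.242e-09 m)
Δv_min = 1.365e+04 m/s = 13.645 km/s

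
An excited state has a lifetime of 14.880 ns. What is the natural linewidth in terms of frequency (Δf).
5.348 MHz

Using the energy-time uncertainty principle and E = hf:
ΔEΔt ≥ ℏ/2
hΔf·Δt ≥ ℏ/2

The minimum frequency uncertainty is:
Δf = ℏ/(2hτ) = 1/(4πτ)
Δf = 1/(4π × 1.488e-08 s)
Δf = 5.348e+06 Hz = 5.348 MHz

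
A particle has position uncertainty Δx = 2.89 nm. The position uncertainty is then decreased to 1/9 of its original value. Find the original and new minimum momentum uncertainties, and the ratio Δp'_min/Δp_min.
Original Δp_min = 1.825 × 10^-26 kg·m/s; new Δp'_min = 1.642 × 10^-25 kg·m/s; ratio Δp'_min/Δp_min = 9.

From the uncertainty principle ΔxΔp ≥ ℏ/2, the minimum momentum uncertainty is Δp_min = ℏ/(2Δx).

Original (Δx = 2.89 nm = 2.890e-09 m):
Δp_min = (1.055e-34 J·s)/(2 × 2.890e-09 m) = 1.825e-26 kg·m/s

When Δx → (1/9)Δx:
Δp'_min = ℏ/(2 × (1/9)Δx) = 9 × ℏ/(2Δx) = 9 × Δp_min
Δp'_min = 9 × 1.825e-26 kg·m/s = 1.642e-25 kg·m/s

Since Δp_min ∝ 1/Δx, when Δx is decreased to 1/9 of its original value, Δp_min increases to 9 times its original value.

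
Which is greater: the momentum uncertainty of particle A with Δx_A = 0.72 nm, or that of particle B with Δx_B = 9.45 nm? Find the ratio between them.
Particle A has the larger minimum momentum uncertainty, by a factor of 13.12.

For each particle, the minimum momentum uncertainty is Δp_min = ℏ/(2Δx):

Particle A: Δp_A = ℏ/(2×7.200e-10 m) = 7.323e-26 kg·m/s
Particle B: Δp_B = ℏ/(2×9.450e-09 m) = 5.580e-27 kg·m/s

Ratio: Δp_A/Δp_B = 13.12

Since Δp_min ∝ 1/Δx, the particle with smaller position uncertainty (A) has larger momentum uncertainty.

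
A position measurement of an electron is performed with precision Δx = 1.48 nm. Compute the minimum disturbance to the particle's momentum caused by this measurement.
3.563 × 10^-26 kg·m/s

The uncertainty principle implies that measuring position disturbs momentum:
ΔxΔp ≥ ℏ/2

When we measure position with precision Δx, we necessarily introduce a momentum uncertainty:
Δp ≥ ℏ/(2Δx)
Δp_min = (1.055e-34 J·s) / (2 × 1.480e-09 m)
Δp_min = 3.563e-26 kg·m/s

The more precisely we measure position, the greater the momentum disturbance.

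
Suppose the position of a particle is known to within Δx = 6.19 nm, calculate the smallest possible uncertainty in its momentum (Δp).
8.518 × 10^-27 kg·m/s

Using the Heisenberg uncertainty principle:
ΔxΔp ≥ ℏ/2

The minimum uncertainty in momentum is:
Δp_min = ℏ/(2Δx)
Δp_min = (1.055e-34 J·s) / (2 × 6.190e-09 m)
Δp_min = 8.518e-27 kg·m/s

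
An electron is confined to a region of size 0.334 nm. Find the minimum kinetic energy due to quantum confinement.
85.383 meV

Using the uncertainty principle:

1. Position uncertainty: Δx ≈ 3.340e-10 m
2. Minimum momentum uncertainty: Δp = ℏ/(2Δx) = 1.579e-25 kg·m/s
3. Minimum kinetic energy:
   KE = (Δp)²/(2m) = (1.579e-25)²/(2 × 9.109e-31 kg)
   KE = 1.368e-20 J = 85.383 meV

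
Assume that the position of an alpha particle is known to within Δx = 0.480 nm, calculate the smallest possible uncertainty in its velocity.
16.532 m/s

Using the Heisenberg uncertainty principle and Δp = mΔv:
ΔxΔp ≥ ℏ/2
Δx(mΔv) ≥ ℏ/2

The minimum uncertainty in velocity is:
Δv_min = ℏ/(2mΔx)
Δv_min = (1.055e-34 J·s) / (2 × 6.645e-27 kg × 4.800e-10 m)
Δv_min = 1.653e+01 m/s = 16.532 m/s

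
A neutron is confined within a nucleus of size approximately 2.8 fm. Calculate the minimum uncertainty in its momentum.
1.883 × 10^-20 kg·m/s

Using the Heisenberg uncertainty principle:
ΔxΔp ≥ ℏ/2

With Δx ≈ L = 2.800e-15 m (the confinement size):
Δp_min = ℏ/(2Δx)
Δp_min = (1.055e-34 J·s) / (2 × 2.800e-15 m)
Δp_min = 1.883e-20 kg·m/s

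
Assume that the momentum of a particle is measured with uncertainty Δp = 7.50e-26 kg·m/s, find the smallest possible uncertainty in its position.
703.048 pm

Using the Heisenberg uncertainty principle:
ΔxΔp ≥ ℏ/2

The minimum uncertainty in position is:
Δx_min = ℏ/(2Δp)
Δx_min = (1.055e-34 J·s) / (2 × 7.500e-26 kg·m/s)
Δx_min = 7.030e-10 m = 703.048 pm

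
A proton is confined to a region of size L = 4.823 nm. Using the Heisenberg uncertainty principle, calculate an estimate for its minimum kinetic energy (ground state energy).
223.008 neV

Using the uncertainty principle to estimate ground state energy:

1. The position uncertainty is approximately the confinement size:
   Δx ≈ L = 4.823e-09 m

2. From ΔxΔp ≥ ℏ/2, the minimum momentum uncertainty is:
   Δp ≈ ℏ/(2L) = 1.093e-26 kg·m/s

3. The kinetic energy is approximately:
   KE ≈ (Δp)²/(2m) = (1.093e-26)²/(2 × 1.673e-27 kg)
   KE ≈ 3.573e-26 J = 223.008 neV

This is an order-of-magnitude estimate of the ground state energy.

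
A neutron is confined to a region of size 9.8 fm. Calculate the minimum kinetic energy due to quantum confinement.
53.939 keV

Using the uncertainty principle:

1. Position uncertainty: Δx ≈ 9.800e-15 m
2. Minimum momentum uncertainty: Δp = ℏ/(2Δx) = 5.380e-21 kg·m/s
3. Minimum kinetic energy:
   KE = (Δp)²/(2m) = (5.380e-21)²/(2 × 1.675e-27 kg)
   KE = 8.642e-15 J = 53.939 keV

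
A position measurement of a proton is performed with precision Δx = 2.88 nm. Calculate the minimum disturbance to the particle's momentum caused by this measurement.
1.831 × 10^-26 kg·m/s

The uncertainty principle implies that measuring position disturbs momentum:
ΔxΔp ≥ ℏ/2

When we measure position with precision Δx, we necessarily introduce a momentum uncertainty:
Δp ≥ ℏ/(2Δx)
Δp_min = (1.055e-34 J·s) / (2 × 2.880e-09 m)
Δp_min = 1.831e-26 kg·m/s

The more precisely we measure position, the greater the momentum disturbance.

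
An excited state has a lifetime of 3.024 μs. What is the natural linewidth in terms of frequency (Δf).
26.315 kHz

Using the energy-time uncertainty principle and E = hf:
ΔEΔt ≥ ℏ/2
hΔf·Δt ≥ ℏ/2

The minimum frequency uncertainty is:
Δf = ℏ/(2hτ) = 1/(4πτ)
Δf = 1/(4π × 3.024e-06 s)
Δf = 2.632e+04 Hz = 26.315 kHz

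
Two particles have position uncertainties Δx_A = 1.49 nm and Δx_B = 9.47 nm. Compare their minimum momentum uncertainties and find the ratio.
Particle A has the larger minimum momentum uncertainty, by a factor of 6.36.

For each particle, the minimum momentum uncertainty is Δp_min = ℏ/(2Δx):

Particle A: Δp_A = ℏ/(2×1.490e-09 m) = 3.539e-26 kg·m/s
Particle B: Δp_B = ℏ/(2×9.470e-09 m) = 5.568e-27 kg·m/s

Ratio: Δp_A/Δp_B = 6.36

Since Δp_min ∝ 1/Δx, the particle with smaller position uncertainty (A) has larger momentum uncertainty.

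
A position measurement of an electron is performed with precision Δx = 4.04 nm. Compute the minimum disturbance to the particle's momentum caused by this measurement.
1.305 × 10^-26 kg·m/s

The uncertainty principle implies that measuring position disturbs momentum:
ΔxΔp ≥ ℏ/2

When we measure position with precision Δx, we necessarily introduce a momentum uncertainty:
Δp ≥ ℏ/(2Δx)
Δp_min = (1.055e-34 J·s) / (2 × 4.040e-09 m)
Δp_min = 1.305e-26 kg·m/s

The more precisely we measure position, the greater the momentum disturbance.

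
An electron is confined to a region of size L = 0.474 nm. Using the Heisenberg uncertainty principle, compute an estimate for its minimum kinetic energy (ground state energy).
42.394 meV

Using the uncertainty principle to estimate ground state energy:

1. The position uncertainty is approximately the confinement size:
   Δx ≈ L = 4.740e-10 m

2. From ΔxΔp ≥ ℏ/2, the minimum momentum uncertainty is:
   Δp ≈ ℏ/(2L) = 1.112e-25 kg·m/s

3. The kinetic energy is approximately:
   KE ≈ (Δp)²/(2m) = (1.112e-25)²/(2 × 9.109e-31 kg)
   KE ≈ 6.792e-21 J = 42.394 meV

This is an order-of-magnitude estimate of the ground state energy.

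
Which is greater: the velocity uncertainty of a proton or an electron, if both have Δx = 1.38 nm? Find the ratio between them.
The electron has the larger minimum velocity uncertainty, by a ratio of 1836.2.

For both particles, Δp_min = ℏ/(2Δx) = 3.821e-26 kg·m/s (same for both).

The velocity uncertainty is Δv = Δp/m:
- proton: Δv = 3.821e-26 / 1.673e-27 = 2.284e+01 m/s = 22.844 m/s
- electron: Δv = 3.821e-26 / 9.109e-31 = 4.194e+04 m/s = 41.945 km/s

Ratio: 4.194e+04 / 2.284e+01 = 1836.2

The lighter particle has larger velocity uncertainty because Δv ∝ 1/m.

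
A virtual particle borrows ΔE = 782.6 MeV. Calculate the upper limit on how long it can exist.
4.205 × 10^-25 s

Using the energy-time uncertainty principle:
ΔEΔt ≥ ℏ/2

For a virtual particle borrowing energy ΔE, the maximum lifetime is:
Δt_max = ℏ/(2ΔE)

Converting energy:
ΔE = 782.6 MeV = 1.254e-10 J

Δt_max = (1.055e-34 J·s) / (2 × 1.254e-10 J)
Δt_max = 4.205e-25 s = 4.205 × 10^-25 s

Virtual particles with higher borrowed energy exist for shorter times.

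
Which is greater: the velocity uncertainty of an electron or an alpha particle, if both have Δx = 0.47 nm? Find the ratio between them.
The electron has the larger minimum velocity uncertainty, by a ratio of 7294.3.

For both particles, Δp_min = ℏ/(2Δx) = 1.122e-25 kg·m/s (same for both).

The velocity uncertainty is Δv = Δp/m:
- electron: Δv = 1.122e-25 / 9.109e-31 = 1.232e+05 m/s = 123.157 km/s
- alpha particle: Δv = 1.122e-25 / 6.645e-27 = 1.688e+01 m/s = 16.884 m/s

Ratio: 1.232e+05 / 1.688e+01 = 7294.3

The lighter particle has larger velocity uncertainty because Δv ∝ 1/m.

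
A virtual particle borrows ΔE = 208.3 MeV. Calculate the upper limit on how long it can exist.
1.580 ys

Using the energy-time uncertainty principle:
ΔEΔt ≥ ℏ/2

For a virtual particle borrowing energy ΔE, the maximum lifetime is:
Δt_max = ℏ/(2ΔE)

Converting energy:
ΔE = 208.3 MeV = 3.337e-11 J

Δt_max = (1.055e-34 J·s) / (2 × 3.337e-11 J)
Δt_max = 1.580e-24 s = 1.580 ys

Virtual particles with higher borrowed energy exist for shorter times.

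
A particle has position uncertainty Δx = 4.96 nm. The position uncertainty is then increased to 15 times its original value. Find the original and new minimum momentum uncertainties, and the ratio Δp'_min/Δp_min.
Original Δp_min = 1.063 × 10^-26 kg·m/s; new Δp'_min = 7.087 × 10^-28 kg·m/s; ratio Δp'_min/Δp_min = 1/15.

From the uncertainty principle ΔxΔp ≥ ℏ/2, the minimum momentum uncertainty is Δp_min = ℏ/(2Δx).

Original (Δx = 4.96 nm = 4.960e-09 m):
Δp_min = (1.055e-34 J·s)/(2 × 4.960e-09 m) = 1.063e-26 kg·m/s

When Δx → 15Δx:
Δp'_min = ℏ/(2 × 15Δx) = (1/15) × ℏ/(2Δx) = (1/15) × Δp_min
Δp'_min = 1/15 × 1.063e-26 kg·m/s = 7.087e-28 kg·m/s

Since Δp_min ∝ 1/Δx, when Δx is increased to 15 times its original value, Δp_min decreases to 1/15 of its original value.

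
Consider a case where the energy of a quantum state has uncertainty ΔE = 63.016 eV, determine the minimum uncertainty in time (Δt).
5.223 as

Using the energy-time uncertainty principle:
ΔEΔt ≥ ℏ/2

The minimum uncertainty in time is:
Δt_min = ℏ/(2ΔE)
Δt_min = (1.055e-34 J·s) / (2 × 1.010e-17 J)
Δt_min = 5.223e-18 s = 5.223 as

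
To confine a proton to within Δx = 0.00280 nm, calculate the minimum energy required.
661.665 meV

Localizing a particle requires giving it sufficient momentum uncertainty:

1. From uncertainty principle: Δp ≥ ℏ/(2Δx)
   Δp_min = (1.055e-34 J·s) / (2 × 2.800e-12 m)
   Δp_min = 1.883e-23 kg·m/s

2. This momentum uncertainty corresponds to kinetic energy:
   KE ≈ (Δp)²/(2m) = (1.883e-23)²/(2 × 1.673e-27 kg)
   KE = 1.060e-19 J = 661.665 meV

Tighter localization requires more energy.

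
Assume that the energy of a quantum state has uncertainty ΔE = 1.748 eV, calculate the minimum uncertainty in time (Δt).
188.276 as

Using the energy-time uncertainty principle:
ΔEΔt ≥ ℏ/2

The minimum uncertainty in time is:
Δt_min = ℏ/(2ΔE)
Δt_min = (1.055e-34 J·s) / (2 × 2.801e-19 J)
Δt_min = 1.883e-16 s = 188.276 as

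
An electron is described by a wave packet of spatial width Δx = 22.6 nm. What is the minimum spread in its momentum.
2.333 × 10^-27 kg·m/s

For a wave packet, the spatial width Δx and momentum spread Δp are related by the uncertainty principle:
ΔxΔp ≥ ℏ/2

The minimum momentum spread is:
Δp_min = ℏ/(2Δx)
Δp_min = (1.055e-34 J·s) / (2 × 2.260e-08 m)
Δp_min = 2.333e-27 kg·m/s

A wave packet cannot have both a well-defined position and well-defined momentum.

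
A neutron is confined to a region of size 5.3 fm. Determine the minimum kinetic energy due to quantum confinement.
184.418 keV

Using the uncertainty principle:

1. Position uncertainty: Δx ≈ 5.300e-15 m
2. Minimum momentum uncertainty: Δp = ℏ/(2Δx) = 9.949e-21 kg·m/s
3. Minimum kinetic energy:
   KE = (Δp)²/(2m) = (9.949e-21)²/(2 × 1.675e-27 kg)
   KE = 2.955e-14 J = 184.418 keV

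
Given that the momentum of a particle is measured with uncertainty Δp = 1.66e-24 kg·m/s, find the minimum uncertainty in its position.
31.764 pm

Using the Heisenberg uncertainty principle:
ΔxΔp ≥ ℏ/2

The minimum uncertainty in position is:
Δx_min = ℏ/(2Δp)
Δx_min = (1.055e-34 J·s) / (2 × 1.660e-24 kg·m/s)
Δx_min = 3.176e-11 m = 31.764 pm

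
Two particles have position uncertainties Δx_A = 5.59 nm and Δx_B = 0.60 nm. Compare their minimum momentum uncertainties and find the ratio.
Particle B has the larger minimum momentum uncertainty, by a factor of 9.32.

For each particle, the minimum momentum uncertainty is Δp_min = ℏ/(2Δx):

Particle A: Δp_A = ℏ/(2×5.590e-09 m) = 9.433e-27 kg·m/s
Particle B: Δp_B = ℏ/(2×6.000e-10 m) = 8.788e-26 kg·m/s

Ratio: Δp_B/Δp_A = 9.32

Since Δp_min ∝ 1/Δx, the particle with smaller position uncertainty (B) has larger momentum uncertainty.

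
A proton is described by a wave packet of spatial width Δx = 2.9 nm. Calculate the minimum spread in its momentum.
1.818 × 10^-26 kg·m/s

For a wave packet, the spatial width Δx and momentum spread Δp are related by the uncertainty principle:
ΔxΔp ≥ ℏ/2

The minimum momentum spread is:
Δp_min = ℏ/(2Δx)
Δp_min = (1.055e-34 J·s) / (2 × 2.900e-09 m)
Δp_min = 1.818e-26 kg·m/s

A wave packet cannot have both a well-defined position and well-defined momentum.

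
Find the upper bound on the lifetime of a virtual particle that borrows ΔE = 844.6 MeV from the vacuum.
3.897 × 10^-25 s

Using the energy-time uncertainty principle:
ΔEΔt ≥ ℏ/2

For a virtual particle borrowing energy ΔE, the maximum lifetime is:
Δt_max = ℏ/(2ΔE)

Converting energy:
ΔE = 844.6 MeV = 1.353e-10 J

Δt_max = (1.055e-34 J·s) / (2 × 1.353e-10 J)
Δt_max = 3.897e-25 s = 3.897 × 10^-25 s

Virtual particles with higher borrowed energy exist for shorter times.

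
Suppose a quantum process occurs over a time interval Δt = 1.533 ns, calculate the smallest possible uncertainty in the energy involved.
214.681 neV

Using the energy-time uncertainty principle:
ΔEΔt ≥ ℏ/2

The minimum uncertainty in energy is:
ΔE_min = ℏ/(2Δt)
ΔE_min = (1.055e-34 J·s) / (2 × 1.533e-09 s)
ΔE_min = 3.440e-26 J = 214.681 neV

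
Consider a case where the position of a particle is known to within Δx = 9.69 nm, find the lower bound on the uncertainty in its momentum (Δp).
5.442 × 10^-27 kg·m/s

Using the Heisenberg uncertainty principle:
ΔxΔp ≥ ℏ/2

The minimum uncertainty in momentum is:
Δp_min = ℏ/(2Δx)
Δp_min = (1.055e-34 J·s) / (2 × 9.690e-09 m)
Δp_min = 5.442e-27 kg·m/s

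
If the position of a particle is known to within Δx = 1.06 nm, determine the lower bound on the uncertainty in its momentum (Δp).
4.974 × 10^-26 kg·m/s

Using the Heisenberg uncertainty principle:
ΔxΔp ≥ ℏ/2

The minimum uncertainty in momentum is:
Δp_min = ℏ/(2Δx)
Δp_min = (1.055e-34 J·s) / (2 × 1.060e-09 m)
Δp_min = 4.974e-26 kg·m/s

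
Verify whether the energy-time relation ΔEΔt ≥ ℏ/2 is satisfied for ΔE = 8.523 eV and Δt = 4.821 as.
No, it violates the uncertainty relation.

Calculate the product ΔEΔt:
ΔE = 8.523 eV = 1.366e-18 J
ΔEΔt = (1.366e-18 J) × (4.821e-18 s)
ΔEΔt = 6.583e-36 J·s

Compare to the minimum allowed value ℏ/2:
ℏ/2 = 5.273e-35 J·s

Since ΔEΔt = 6.583e-36 J·s < 5.273e-35 J·s = ℏ/2,
this violates the uncertainty relation.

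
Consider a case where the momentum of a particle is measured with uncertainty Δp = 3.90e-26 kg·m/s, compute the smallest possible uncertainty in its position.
1.352 nm

Using the Heisenberg uncertainty principle:
ΔxΔp ≥ ℏ/2

The minimum uncertainty in position is:
Δx_min = ℏ/(2Δp)
Δx_min = (1.055e-34 J·s) / (2 × 3.900e-26 kg·m/s)
Δx_min = 1.352e-09 m = 1.352 nm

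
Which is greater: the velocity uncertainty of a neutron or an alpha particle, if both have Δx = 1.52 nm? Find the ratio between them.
The neutron has the larger minimum velocity uncertainty, by a ratio of 4.0.

For both particles, Δp_min = ℏ/(2Δx) = 3.469e-26 kg·m/s (same for both).

The velocity uncertainty is Δv = Δp/m:
- neutron: Δv = 3.469e-26 / 1.675e-27 = 2.071e+01 m/s = 20.711 m/s
- alpha particle: Δv = 3.469e-26 / 6.645e-27 = 5.221e+00 m/s = 5.221 m/s

Ratio: 2.071e+01 / 5.221e+00 = 4.0

The lighter particle has larger velocity uncertainty because Δv ∝ 1/m.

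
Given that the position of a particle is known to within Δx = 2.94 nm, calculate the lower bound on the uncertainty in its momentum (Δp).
1.793 × 10^-26 kg·m/s

Using the Heisenberg uncertainty principle:
ΔxΔp ≥ ℏ/2

The minimum uncertainty in momentum is:
Δp_min = ℏ/(2Δx)
Δp_min = (1.055e-34 J·s) / (2 × 2.940e-09 m)
Δp_min = 1.793e-26 kg·m/s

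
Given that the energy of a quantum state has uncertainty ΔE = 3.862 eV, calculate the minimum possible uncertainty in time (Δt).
85.216 as

Using the energy-time uncertainty principle:
ΔEΔt ≥ ℏ/2

The minimum uncertainty in time is:
Δt_min = ℏ/(2ΔE)
Δt_min = (1.055e-34 J·s) / (2 × 6.188e-19 J)
Δt_min = 8.522e-17 s = 85.216 as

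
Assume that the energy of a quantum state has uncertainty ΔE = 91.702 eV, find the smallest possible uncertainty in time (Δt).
3.589 as

Using the energy-time uncertainty principle:
ΔEΔt ≥ ℏ/2

The minimum uncertainty in time is:
Δt_min = ℏ/(2ΔE)
Δt_min = (1.055e-34 J·s) / (2 × 1.469e-17 J)
Δt_min = 3.589e-18 s = 3.589 as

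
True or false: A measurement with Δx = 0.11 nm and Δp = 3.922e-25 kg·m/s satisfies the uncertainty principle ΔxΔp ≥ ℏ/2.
No, it violates the uncertainty principle (impossible measurement).

Calculate the product ΔxΔp:
ΔxΔp = (1.100e-10 m) × (3.922e-25 kg·m/s)
ΔxΔp = 4.314e-35 J·s

Compare to the minimum allowed value ℏ/2:
ℏ/2 = 5.273e-35 J·s

Since ΔxΔp = 4.314e-35 J·s < 5.273e-35 J·s = ℏ/2,
the measurement violates the uncertainty principle.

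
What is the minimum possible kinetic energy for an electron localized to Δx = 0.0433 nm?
5.080 eV

Localizing a particle requires giving it sufficient momentum uncertainty:

1. From uncertainty principle: Δp ≥ ℏ/(2Δx)
   Δp_min = (1.055e-34 J·s) / (2 × 4.330e-11 m)
   Δp_min = 1.218e-24 kg·m/s

2. This momentum uncertainty corresponds to kinetic energy:
   KE ≈ (Δp)²/(2m) = (1.218e-24)²/(2 × 9.109e-31 kg)
   KE = 8.139e-19 J = 5.080 eV

Tighter localization requires more energy.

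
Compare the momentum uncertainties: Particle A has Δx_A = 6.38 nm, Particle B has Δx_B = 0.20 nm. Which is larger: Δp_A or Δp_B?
Particle B has the larger minimum momentum uncertainty, by a factor of 31.90.

For each particle, the minimum momentum uncertainty is Δp_min = ℏ/(2Δx):

Particle A: Δp_A = ℏ/(2×6.380e-09 m) = 8.265e-27 kg·m/s
Particle B: Δp_B = ℏ/(2×2.000e-10 m) = 2.636e-25 kg·m/s

Ratio: Δp_B/Δp_A = 31.90

Since Δp_min ∝ 1/Δx, the particle with smaller position uncertainty (B) has larger momentum uncertainty.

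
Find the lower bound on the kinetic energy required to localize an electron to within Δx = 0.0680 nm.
2.060 eV

Localizing a particle requires giving it sufficient momentum uncertainty:

1. From uncertainty principle: Δp ≥ ℏ/(2Δx)
   Δp_min = (1.055e-34 J·s) / (2 × 6.800e-11 m)
   Δp_min = 7.754e-25 kg·m/s

2. This momentum uncertainty corresponds to kinetic energy:
   KE ≈ (Δp)²/(2m) = (7.754e-25)²/(2 × 9.109e-31 kg)
   KE = 3.300e-19 J = 2.060 eV

Tighter localization requires more energy.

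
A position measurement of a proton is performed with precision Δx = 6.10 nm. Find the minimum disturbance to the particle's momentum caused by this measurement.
8.644 × 10^-27 kg·m/s

The uncertainty principle implies that measuring position disturbs momentum:
ΔxΔp ≥ ℏ/2

When we measure position with precision Δx, we necessarily introduce a momentum uncertainty:
Δp ≥ ℏ/(2Δx)
Δp_min = (1.055e-34 J·s) / (2 × 6.100e-09 m)
Δp_min = 8.644e-27 kg·m/s

The more precisely we measure position, the greater the momentum disturbance.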